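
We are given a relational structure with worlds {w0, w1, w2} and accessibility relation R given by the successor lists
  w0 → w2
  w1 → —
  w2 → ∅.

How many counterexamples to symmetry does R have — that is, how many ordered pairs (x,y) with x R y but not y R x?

1

Enumerating: (w0,w2).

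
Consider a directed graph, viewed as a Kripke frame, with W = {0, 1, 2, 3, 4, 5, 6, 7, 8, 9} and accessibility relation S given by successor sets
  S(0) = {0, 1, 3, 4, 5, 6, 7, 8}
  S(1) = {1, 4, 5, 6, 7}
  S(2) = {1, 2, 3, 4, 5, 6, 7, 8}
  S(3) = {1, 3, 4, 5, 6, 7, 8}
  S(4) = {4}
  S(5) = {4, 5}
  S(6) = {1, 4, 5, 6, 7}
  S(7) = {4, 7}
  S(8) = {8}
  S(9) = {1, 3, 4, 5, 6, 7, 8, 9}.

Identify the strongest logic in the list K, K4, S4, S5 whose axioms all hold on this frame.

S4

Transitive (axiom 4): yes — every two-step S-path is closed by a direct edge.
Reflexive (axiom T): yes — every world is S-related to itself.
Euclidean (axiom 5): no — 0 S 1 and 0 S 3, but not 1 S 3.
So F validates K, K4, S4; S5 would additionally require S to be Euclidean. The strongest is S4.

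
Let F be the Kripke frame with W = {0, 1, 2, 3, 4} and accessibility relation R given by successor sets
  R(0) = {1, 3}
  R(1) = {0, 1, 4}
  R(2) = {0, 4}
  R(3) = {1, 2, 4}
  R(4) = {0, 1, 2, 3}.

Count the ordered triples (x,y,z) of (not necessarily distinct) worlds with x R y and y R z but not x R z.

Enumerating: (0,1,0), (0,1,4), (0,3,2), (0,3,4), (1,0,3), (1,4,2), (1,4,3), (2,0,1), (2,0,3), (2,4,1), (2,4,2), (2,4,3), … and 7 more.
Total: 19.

19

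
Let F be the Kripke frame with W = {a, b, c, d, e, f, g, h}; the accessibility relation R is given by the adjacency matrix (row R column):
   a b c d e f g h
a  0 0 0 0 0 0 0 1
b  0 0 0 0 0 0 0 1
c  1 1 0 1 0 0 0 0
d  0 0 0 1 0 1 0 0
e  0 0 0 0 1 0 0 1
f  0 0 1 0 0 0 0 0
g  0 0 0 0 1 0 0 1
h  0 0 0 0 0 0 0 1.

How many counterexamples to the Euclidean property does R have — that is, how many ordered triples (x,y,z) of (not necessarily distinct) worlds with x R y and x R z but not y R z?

13

Enumerating: (c,a,a), (c,a,b), (c,a,d), (c,b,a), (c,b,b), (c,b,d), (c,d,a), (c,d,b), (d,f,d), (d,f,f), (e,h,e), (f,c,c), (g,h,e).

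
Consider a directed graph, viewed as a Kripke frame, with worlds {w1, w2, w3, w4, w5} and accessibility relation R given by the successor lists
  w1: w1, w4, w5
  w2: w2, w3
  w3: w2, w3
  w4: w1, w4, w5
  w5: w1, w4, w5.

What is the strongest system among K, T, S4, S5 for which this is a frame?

S5

Reflexive (axiom T): yes — every world is R-related to itself.
Transitive (axiom 4): yes — every two-step R-path is closed by a direct edge.
Euclidean (axiom 5): yes — any two successors of a common world are R-related.
So F validates K, T, S4, S5. The strongest is S5.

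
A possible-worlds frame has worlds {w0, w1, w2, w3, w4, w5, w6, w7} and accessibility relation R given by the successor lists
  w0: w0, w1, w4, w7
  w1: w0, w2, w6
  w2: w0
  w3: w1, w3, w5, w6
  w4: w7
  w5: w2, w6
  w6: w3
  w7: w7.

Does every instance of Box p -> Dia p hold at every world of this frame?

Yes

Axiom D corresponds to the accessibility relation being serial.
Serial: yes — every world has a successor (e.g. w0 R w0).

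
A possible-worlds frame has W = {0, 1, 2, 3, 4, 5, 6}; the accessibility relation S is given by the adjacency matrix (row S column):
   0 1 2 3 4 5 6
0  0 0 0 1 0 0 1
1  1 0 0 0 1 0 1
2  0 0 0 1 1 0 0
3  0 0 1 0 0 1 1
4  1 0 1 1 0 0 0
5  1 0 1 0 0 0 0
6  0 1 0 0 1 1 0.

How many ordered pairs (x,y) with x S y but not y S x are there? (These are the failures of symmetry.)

Enumerating: (0,3), (0,6), (1,0), (1,4), (3,5), (3,6), (4,0), (4,3), (5,0), (5,2), (6,4), (6,5).

12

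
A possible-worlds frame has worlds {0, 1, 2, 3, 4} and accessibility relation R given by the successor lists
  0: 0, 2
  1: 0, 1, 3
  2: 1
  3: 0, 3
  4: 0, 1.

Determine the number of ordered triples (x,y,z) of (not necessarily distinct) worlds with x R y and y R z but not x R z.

7

Enumerating: (0,2,1), (1,0,2), (2,1,0), (2,1,3), (3,0,2), (4,0,2), (4,1,3).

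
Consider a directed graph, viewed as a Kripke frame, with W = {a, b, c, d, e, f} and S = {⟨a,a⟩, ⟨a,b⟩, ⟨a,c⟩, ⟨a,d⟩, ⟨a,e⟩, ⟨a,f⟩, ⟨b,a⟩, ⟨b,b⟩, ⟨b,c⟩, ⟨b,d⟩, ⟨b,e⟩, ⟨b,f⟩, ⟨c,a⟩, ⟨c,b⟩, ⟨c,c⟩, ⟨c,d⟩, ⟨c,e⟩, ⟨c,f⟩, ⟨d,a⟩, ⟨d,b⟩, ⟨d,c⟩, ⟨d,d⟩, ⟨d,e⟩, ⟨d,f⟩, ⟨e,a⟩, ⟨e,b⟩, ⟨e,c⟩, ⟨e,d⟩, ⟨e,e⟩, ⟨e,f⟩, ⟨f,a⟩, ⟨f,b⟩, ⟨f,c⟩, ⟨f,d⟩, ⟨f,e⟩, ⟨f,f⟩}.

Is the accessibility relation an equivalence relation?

Reflexive: yes — every world is S-related to itself.
Symmetric: yes — every pair in S has its reverse in S.
Transitive: yes — every two-step S-path is closed by a direct edge.
So S is an equivalence relation.

Yes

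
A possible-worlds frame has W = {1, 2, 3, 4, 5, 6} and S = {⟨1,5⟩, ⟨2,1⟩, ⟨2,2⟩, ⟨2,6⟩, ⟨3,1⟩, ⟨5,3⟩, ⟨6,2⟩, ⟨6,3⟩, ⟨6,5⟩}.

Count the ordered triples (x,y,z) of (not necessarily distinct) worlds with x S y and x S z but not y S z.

Enumerating: (1,5,5), (2,1,1), (2,1,2), (2,1,6), (2,6,1), (2,6,6), (3,1,1), (5,3,3), (6,2,3), (6,2,5), (6,3,2), (6,3,3), (6,3,5), (6,5,2), (6,5,5).

15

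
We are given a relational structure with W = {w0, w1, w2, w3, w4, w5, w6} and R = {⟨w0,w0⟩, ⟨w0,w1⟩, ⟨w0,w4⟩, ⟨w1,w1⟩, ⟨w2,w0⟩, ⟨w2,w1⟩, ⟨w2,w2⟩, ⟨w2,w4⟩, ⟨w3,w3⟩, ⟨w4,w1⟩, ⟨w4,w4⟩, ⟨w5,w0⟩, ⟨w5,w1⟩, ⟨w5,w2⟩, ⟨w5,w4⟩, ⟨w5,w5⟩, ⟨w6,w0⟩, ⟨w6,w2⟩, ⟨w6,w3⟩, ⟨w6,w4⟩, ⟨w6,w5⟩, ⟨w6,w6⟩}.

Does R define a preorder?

No

Reflexive: yes — every world is R-related to itself.
Transitive: no — w6 R w0 and w0 R w1, but not w6 R w1.
So R is not a preorder.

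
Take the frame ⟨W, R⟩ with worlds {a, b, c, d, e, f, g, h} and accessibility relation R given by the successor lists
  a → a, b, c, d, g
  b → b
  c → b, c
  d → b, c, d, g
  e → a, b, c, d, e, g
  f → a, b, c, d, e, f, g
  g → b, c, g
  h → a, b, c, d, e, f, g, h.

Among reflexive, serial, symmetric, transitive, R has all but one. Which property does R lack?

Reflexive: yes — every world is R-related to itself.
Serial: yes — every world has a successor (e.g. a R a).
Symmetric: no — a R b but not b R a.
Transitive: yes — every two-step R-path is closed by a direct edge.
Only symmetric fails.

symmetric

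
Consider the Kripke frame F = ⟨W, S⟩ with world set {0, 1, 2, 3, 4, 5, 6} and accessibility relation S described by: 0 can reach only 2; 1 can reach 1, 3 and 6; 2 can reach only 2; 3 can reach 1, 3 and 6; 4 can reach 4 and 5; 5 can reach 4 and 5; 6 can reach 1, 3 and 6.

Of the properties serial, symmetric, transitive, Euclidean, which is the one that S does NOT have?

Serial: yes — every world has a successor (e.g. 0 S 2).
Symmetric: no — 0 S 2 but not 2 S 0.
Transitive: yes — every two-step S-path is closed by a direct edge.
Euclidean: yes — any two successors of a common world are S-related.
Only symmetric fails.

symmetric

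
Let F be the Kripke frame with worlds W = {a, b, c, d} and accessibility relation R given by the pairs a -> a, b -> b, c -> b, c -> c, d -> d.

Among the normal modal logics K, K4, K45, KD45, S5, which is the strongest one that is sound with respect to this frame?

K4

Transitive (axiom 4): yes — every two-step R-path is closed by a direct edge.
Euclidean (axiom 5): no — c R b and c R c, but not b R c.
Serial (axiom D): yes — every world has a successor (e.g. a R a).
Reflexive (axiom T): yes — every world is R-related to itself.
So F validates K, K4; K45 would additionally require R to be Euclidean. The strongest is K4.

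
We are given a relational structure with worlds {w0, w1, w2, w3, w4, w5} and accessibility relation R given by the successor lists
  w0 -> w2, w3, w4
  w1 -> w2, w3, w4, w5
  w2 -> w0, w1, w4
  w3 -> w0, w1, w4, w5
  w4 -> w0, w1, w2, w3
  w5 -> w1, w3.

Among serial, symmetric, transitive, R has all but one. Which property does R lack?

transitive

Serial: yes — every world has a successor (e.g. w0 R w2).
Symmetric: yes — every pair in R has its reverse in R.
Transitive: no — w0 R w2 and w2 R w1, but not w0 R w1.
Only transitive fails.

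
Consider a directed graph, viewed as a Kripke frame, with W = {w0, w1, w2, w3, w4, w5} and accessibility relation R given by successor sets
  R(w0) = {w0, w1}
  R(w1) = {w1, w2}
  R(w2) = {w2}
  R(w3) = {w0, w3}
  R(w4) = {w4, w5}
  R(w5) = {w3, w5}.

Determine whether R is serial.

Serial: yes — every world has a successor (e.g. w0 R w0).

Yes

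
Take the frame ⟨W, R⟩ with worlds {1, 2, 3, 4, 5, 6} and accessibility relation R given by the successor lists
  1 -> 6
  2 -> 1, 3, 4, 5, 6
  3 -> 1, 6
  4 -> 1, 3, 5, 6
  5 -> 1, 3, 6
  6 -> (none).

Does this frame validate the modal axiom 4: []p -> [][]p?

Axiom 4 corresponds to the accessibility relation being transitive.
Transitive: yes — every two-step R-path is closed by a direct edge.

Yes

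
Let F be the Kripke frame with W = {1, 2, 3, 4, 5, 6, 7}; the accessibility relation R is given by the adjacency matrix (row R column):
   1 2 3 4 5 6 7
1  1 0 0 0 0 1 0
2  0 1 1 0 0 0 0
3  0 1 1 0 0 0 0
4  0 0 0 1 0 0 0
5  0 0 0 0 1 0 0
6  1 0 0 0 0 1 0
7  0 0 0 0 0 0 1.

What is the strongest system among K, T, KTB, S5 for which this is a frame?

S5

Reflexive (axiom T): yes — every world is R-related to itself.
Symmetric (axiom B): yes — every pair in R has its reverse in R.
Euclidean (axiom 5): yes — any two successors of a common world are R-related.
So F validates K, T, KTB, S5. The strongest is S5.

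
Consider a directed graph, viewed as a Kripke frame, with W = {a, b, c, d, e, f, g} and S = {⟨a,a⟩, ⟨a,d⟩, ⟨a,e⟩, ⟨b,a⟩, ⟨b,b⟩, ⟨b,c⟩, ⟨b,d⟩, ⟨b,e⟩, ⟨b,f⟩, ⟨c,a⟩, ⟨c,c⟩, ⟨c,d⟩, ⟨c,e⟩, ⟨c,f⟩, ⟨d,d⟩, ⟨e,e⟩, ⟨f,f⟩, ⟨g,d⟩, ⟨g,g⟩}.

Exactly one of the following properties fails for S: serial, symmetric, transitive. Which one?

symmetric

Serial: yes — every world has a successor (e.g. a S a).
Symmetric: no — a S d but not d S a.
Transitive: yes — every two-step S-path is closed by a direct edge.
Only symmetric fails.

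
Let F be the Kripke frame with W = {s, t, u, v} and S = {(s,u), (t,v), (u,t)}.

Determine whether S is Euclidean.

Euclidean: no — s S u and s S u, but not u S u.

No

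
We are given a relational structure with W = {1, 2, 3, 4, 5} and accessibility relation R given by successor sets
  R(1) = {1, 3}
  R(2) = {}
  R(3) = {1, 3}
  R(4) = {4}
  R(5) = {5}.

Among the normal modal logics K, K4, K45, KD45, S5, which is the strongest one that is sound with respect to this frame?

K45

Transitive (axiom 4): yes — every two-step R-path is closed by a direct edge.
Euclidean (axiom 5): yes — any two successors of a common world are R-related.
Serial (axiom D): no — 2 has no R-successor.
Reflexive (axiom T): no — 2 is not related to itself.
So F validates K, K4, K45; KD45 would additionally require R to be serial. The strongest is K45.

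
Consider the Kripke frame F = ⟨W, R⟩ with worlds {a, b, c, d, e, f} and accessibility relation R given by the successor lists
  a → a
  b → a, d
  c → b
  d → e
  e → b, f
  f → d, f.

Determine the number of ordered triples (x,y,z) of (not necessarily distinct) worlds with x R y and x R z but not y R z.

Enumerating: (b,a,d), (b,d,a), (b,d,d), (c,b,b), (d,e,e), (e,b,b), (e,b,f), (e,f,b), (f,d,d), (f,d,f).

10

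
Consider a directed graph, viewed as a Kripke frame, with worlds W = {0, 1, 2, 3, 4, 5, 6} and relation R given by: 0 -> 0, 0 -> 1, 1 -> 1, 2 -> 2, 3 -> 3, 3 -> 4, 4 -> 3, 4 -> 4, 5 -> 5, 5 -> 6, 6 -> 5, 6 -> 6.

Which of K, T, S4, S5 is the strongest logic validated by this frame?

S4

Reflexive (axiom T): yes — every world is R-related to itself.
Transitive (axiom 4): yes — every two-step R-path is closed by a direct edge.
Euclidean (axiom 5): no — 0 R 1 and 0 R 0, but not 1 R 0.
So F validates K, T, S4; S5 would additionally require R to be Euclidean. The strongest is S4.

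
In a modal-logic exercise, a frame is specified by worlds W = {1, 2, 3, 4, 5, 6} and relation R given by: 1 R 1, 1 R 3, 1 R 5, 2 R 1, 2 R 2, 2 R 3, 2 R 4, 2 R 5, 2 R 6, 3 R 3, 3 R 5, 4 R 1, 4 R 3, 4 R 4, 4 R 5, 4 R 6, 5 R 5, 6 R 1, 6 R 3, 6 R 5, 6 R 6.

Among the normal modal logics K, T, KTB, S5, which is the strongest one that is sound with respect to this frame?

Reflexive (axiom T): yes — every world is R-related to itself.
Symmetric (axiom B): no — 1 R 3 but not 3 R 1.
Euclidean (axiom 5): no — 1 R 5 and 1 R 3, but not 5 R 3.
So F validates K, T; KTB would additionally require R to be symmetric. The strongest is T.

T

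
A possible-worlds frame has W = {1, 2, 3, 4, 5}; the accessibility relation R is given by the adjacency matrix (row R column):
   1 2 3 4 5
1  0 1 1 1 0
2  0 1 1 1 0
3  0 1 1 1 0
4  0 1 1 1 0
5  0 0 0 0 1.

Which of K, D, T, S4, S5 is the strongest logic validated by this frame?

D

Serial (axiom D): yes — every world has a successor (e.g. 1 R 2).
Reflexive (axiom T): no — 1 is not related to itself.
Transitive (axiom 4): yes — every two-step R-path is closed by a direct edge.
Euclidean (axiom 5): yes — any two successors of a common world are R-related.
So F validates K, D; T would additionally require R to be reflexive. The strongest is D.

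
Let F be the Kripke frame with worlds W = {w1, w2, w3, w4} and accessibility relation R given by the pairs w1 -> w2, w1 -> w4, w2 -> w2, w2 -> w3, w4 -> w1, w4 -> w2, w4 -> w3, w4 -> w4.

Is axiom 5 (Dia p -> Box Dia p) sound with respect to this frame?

Axiom 5 corresponds to the accessibility relation being Euclidean.
Euclidean: no — w1 R w2 and w1 R w4, but not w2 R w4.

No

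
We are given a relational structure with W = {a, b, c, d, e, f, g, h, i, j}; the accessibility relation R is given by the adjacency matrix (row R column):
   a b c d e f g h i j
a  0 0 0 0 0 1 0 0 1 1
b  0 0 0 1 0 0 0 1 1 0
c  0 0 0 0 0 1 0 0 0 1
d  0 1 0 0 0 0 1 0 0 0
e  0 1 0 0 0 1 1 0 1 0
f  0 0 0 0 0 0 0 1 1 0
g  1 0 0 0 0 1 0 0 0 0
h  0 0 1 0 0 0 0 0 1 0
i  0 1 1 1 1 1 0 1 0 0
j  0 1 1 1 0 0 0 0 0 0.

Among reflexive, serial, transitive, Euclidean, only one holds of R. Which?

Reflexive: no — a is not related to itself.
Serial: yes — every world has a successor (e.g. a R f).
Transitive: no — a R f and f R h, but not a R h.
Euclidean: no — a R f and a R j, but not f R j.
Only serial holds.

serial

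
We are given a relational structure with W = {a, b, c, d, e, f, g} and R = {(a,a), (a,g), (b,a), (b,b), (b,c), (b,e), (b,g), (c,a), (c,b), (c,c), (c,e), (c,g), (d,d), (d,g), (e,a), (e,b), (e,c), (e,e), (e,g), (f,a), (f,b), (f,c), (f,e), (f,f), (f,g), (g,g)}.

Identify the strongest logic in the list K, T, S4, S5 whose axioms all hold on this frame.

S4

Reflexive (axiom T): yes — every world is R-related to itself.
Transitive (axiom 4): yes — every two-step R-path is closed by a direct edge.
Euclidean (axiom 5): no — b R a and b R c, but not a R c.
So F validates K, T, S4; S5 would additionally require R to be Euclidean. The strongest is S4.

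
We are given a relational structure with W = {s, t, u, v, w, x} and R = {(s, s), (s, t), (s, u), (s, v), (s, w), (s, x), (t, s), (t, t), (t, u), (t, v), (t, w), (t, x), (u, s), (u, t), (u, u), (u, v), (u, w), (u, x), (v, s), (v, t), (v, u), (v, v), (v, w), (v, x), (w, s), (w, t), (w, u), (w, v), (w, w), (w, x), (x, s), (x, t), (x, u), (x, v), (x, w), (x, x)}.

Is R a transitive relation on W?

Transitive: yes — every two-step R-path is closed by a direct edge.

Yes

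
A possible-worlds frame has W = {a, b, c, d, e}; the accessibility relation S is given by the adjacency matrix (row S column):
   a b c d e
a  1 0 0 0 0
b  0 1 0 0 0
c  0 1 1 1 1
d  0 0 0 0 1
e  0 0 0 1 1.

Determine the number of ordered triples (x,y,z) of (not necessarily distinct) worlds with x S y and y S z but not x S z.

Enumerating: (d,e,d).

1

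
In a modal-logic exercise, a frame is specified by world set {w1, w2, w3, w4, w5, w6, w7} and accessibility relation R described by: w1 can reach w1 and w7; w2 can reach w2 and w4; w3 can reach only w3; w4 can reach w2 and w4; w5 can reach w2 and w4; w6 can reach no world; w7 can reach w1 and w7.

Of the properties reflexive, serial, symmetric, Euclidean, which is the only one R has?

Reflexive: no — w5 is not related to itself.
Serial: no — w6 has no R-successor.
Symmetric: no — w5 R w2 but not w2 R w5.
Euclidean: yes — any two successors of a common world are R-related.
Only Euclidean holds.

Euclidean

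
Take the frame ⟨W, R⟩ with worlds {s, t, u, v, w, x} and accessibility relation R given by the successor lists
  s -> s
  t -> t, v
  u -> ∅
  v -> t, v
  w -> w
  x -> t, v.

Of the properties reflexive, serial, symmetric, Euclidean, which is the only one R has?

Euclidean

Reflexive: no — u is not related to itself.
Serial: no — u has no R-successor.
Symmetric: no — x R t but not t R x.
Euclidean: yes — any two successors of a common world are R-related.
Only Euclidean holds.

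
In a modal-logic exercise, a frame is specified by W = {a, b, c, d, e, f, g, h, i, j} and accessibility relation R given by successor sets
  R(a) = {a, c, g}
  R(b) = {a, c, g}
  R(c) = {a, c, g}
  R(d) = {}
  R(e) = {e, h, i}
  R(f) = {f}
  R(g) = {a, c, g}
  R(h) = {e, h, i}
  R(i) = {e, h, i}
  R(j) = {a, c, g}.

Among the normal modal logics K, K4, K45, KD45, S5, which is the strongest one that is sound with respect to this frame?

Transitive (axiom 4): yes — every two-step R-path is closed by a direct edge.
Euclidean (axiom 5): yes — any two successors of a common world are R-related.
Serial (axiom D): no — d has no R-successor.
Reflexive (axiom T): no — b is not related to itself.
So F validates K, K4, K45; KD45 would additionally require R to be serial. The strongest is K45.

K45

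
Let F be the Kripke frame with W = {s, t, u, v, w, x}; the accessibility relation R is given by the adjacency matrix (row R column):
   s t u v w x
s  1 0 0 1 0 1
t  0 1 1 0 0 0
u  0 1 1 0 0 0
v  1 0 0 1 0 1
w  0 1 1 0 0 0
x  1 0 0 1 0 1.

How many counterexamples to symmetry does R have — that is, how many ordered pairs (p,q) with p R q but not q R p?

Enumerating: (w,t), (w,u).

2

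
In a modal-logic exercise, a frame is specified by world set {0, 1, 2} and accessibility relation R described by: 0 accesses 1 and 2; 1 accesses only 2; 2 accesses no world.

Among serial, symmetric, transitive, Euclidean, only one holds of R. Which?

transitive

Serial: no — 2 has no R-successor.
Symmetric: no — 0 R 1 but not 1 R 0.
Transitive: yes — every two-step R-path is closed by a direct edge.
Euclidean: no — 0 R 2 and 0 R 1, but not 2 R 1.
Only transitive holds.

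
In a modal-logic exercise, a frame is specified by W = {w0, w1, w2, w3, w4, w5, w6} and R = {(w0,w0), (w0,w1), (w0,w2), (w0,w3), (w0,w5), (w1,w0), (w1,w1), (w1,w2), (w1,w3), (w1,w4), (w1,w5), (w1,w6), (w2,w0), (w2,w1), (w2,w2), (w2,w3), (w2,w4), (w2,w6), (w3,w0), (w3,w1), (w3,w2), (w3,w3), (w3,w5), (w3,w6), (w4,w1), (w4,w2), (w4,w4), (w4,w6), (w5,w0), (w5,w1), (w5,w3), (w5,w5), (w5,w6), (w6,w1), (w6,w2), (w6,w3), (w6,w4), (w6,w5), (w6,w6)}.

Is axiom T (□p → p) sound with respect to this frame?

Yes

The schema T characterises exactly the reflexive frames.
Reflexive: yes — every world is R-related to itself.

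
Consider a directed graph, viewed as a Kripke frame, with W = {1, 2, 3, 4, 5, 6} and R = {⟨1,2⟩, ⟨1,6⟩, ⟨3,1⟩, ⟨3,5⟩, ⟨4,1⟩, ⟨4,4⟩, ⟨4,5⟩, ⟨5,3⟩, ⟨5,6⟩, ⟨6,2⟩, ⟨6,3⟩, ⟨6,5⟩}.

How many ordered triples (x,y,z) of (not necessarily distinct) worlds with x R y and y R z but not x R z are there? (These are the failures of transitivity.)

Enumerating: (1,6,3), (1,6,5), (3,1,2), (3,1,6), (3,5,3), (3,5,6), (4,1,2), (4,1,6), (4,5,3), (4,5,6), (5,3,1), (5,3,5), (5,6,2), (5,6,5), (6,3,1), (6,5,6).

16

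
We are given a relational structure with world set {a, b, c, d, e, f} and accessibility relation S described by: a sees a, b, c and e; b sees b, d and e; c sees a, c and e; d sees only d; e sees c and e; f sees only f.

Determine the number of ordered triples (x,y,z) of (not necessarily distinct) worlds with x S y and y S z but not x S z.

Enumerating: (a,b,d), (b,e,c), (c,a,b), (e,c,a).

4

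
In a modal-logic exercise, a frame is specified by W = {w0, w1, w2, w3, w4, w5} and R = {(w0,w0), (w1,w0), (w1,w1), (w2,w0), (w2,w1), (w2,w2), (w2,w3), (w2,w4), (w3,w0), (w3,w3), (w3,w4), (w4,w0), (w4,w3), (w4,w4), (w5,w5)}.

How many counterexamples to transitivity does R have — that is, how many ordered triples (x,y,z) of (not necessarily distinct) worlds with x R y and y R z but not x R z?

R is transitive; there are no such tuples.

0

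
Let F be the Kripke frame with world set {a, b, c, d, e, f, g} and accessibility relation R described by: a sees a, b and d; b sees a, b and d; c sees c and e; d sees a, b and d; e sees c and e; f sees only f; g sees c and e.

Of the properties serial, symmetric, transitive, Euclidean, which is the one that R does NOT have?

symmetric

Serial: yes — every world has a successor (e.g. a R a).
Symmetric: no — g R c but not c R g.
Transitive: yes — every two-step R-path is closed by a direct edge.
Euclidean: yes — any two successors of a common world are R-related.
Only symmetric fails.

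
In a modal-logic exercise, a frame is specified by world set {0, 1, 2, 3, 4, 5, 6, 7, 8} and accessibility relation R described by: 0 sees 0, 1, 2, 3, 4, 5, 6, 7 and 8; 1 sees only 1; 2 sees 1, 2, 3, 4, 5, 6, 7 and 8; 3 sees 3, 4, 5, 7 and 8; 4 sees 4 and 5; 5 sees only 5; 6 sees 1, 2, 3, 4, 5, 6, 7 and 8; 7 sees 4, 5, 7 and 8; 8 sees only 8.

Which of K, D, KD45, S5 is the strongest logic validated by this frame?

D

Serial (axiom D): yes — every world has a successor (e.g. 0 R 0).
Euclidean (axiom 5): no — 0 R 1 and 0 R 2, but not 1 R 2.
Transitive (axiom 4): yes — every two-step R-path is closed by a direct edge.
Reflexive (axiom T): yes — every world is R-related to itself.
So F validates K, D; KD45 would additionally require R to be Euclidean. The strongest is D.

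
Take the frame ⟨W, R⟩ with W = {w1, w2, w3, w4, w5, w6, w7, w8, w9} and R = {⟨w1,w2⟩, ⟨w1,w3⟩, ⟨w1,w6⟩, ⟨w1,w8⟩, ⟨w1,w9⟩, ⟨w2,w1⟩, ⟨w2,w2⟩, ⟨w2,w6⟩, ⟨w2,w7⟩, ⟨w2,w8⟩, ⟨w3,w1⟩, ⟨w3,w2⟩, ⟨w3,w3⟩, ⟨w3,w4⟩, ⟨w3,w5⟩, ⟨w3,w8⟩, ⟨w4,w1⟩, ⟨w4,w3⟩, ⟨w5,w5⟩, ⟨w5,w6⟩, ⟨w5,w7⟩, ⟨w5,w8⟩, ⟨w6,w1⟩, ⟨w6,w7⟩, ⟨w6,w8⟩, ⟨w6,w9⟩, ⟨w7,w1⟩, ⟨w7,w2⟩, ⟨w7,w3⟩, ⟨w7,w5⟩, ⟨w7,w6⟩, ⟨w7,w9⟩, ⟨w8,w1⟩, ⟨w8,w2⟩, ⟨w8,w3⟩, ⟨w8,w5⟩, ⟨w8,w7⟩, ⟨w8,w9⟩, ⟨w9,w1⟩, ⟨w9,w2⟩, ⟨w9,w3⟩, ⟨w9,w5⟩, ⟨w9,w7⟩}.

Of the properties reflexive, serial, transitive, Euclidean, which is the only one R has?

serial

Reflexive: no — w1 is not related to itself.
Serial: yes — every world has a successor (e.g. w1 R w2).
Transitive: no — w1 R w2 and w2 R w7, but not w1 R w7.
Euclidean: no — w1 R w2 and w1 R w3, but not w2 R w3.
Only serial holds.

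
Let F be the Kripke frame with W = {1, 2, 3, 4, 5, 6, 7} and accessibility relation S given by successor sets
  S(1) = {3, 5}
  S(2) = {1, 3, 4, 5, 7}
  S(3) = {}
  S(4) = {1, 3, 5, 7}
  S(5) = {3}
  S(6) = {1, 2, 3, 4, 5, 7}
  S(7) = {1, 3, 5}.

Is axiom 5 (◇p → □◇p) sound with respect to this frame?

By correspondence theory, 5 is valid on a frame iff S is Euclidean.
Euclidean: no — 1 S 3 and 1 S 5, but not 3 S 5.

No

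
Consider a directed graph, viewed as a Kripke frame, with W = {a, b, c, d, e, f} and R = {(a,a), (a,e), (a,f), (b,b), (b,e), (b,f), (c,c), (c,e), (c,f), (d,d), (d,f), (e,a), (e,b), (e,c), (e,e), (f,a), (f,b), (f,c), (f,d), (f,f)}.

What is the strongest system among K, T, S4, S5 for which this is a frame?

Reflexive (axiom T): yes — every world is R-related to itself.
Transitive (axiom 4): no — a R e and e R b, but not a R b.
Euclidean (axiom 5): no — a R e and a R f, but not e R f.
So F validates K, T; S4 would additionally require R to be transitive. The strongest is T.

T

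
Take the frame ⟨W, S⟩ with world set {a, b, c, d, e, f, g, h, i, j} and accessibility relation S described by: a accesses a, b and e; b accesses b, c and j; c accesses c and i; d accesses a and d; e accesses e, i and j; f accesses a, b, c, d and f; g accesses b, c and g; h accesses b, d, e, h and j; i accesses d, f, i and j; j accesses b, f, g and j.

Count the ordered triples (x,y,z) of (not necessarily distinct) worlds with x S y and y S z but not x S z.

Enumerating: (a,b,c), (a,b,j), (a,e,i), (a,e,j), (b,c,i), (b,j,f), (b,j,g), (c,i,d), (c,i,f), (c,i,j), (d,a,b), (d,a,e), … and 26 more.
Total: 38.

38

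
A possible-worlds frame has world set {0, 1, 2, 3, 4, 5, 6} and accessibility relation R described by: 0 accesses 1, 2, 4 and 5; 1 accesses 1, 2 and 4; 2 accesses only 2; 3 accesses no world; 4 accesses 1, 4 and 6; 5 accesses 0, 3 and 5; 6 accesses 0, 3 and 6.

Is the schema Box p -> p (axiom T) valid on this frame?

No

The schema T characterises exactly the reflexive frames.
Reflexive: no — 0 is not related to itself.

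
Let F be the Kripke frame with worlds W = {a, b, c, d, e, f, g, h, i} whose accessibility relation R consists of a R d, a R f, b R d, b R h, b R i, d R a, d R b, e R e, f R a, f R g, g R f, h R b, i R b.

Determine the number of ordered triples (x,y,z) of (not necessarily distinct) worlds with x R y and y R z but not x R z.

24

Enumerating: (a,d,a), (a,d,b), (a,f,a), (a,f,g), (b,d,a), (b,d,b), (b,h,b), (b,i,b), (d,a,d), (d,a,f), (d,b,d), (d,b,h), … and 12 more.
Total: 24.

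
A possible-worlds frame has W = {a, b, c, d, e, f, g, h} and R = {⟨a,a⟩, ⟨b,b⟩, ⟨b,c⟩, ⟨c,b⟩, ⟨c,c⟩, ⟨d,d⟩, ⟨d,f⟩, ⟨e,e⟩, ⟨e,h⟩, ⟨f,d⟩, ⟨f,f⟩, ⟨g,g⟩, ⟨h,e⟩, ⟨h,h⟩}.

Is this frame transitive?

Transitive: yes — every two-step R-path is closed by a direct edge.

Yes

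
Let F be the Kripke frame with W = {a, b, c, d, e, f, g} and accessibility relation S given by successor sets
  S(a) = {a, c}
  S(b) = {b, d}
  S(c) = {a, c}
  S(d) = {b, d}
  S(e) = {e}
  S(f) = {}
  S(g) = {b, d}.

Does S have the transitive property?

Yes

Transitive: yes — every two-step S-path is closed by a direct edge.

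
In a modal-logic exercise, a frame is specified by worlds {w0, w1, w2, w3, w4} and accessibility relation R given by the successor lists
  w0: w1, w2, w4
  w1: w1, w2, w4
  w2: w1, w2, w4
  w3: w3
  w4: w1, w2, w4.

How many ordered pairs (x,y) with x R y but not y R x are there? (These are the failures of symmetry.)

Enumerating: (w0,w1), (w0,w2), (w0,w4).

3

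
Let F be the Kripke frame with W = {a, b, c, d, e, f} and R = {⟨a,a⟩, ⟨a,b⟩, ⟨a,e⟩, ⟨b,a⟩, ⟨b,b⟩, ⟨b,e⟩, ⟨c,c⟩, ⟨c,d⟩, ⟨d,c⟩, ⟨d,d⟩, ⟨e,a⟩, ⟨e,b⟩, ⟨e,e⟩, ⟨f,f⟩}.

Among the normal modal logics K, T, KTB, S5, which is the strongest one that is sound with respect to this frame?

S5

Reflexive (axiom T): yes — every world is R-related to itself.
Symmetric (axiom B): yes — every pair in R has its reverse in R.
Euclidean (axiom 5): yes — any two successors of a common world are R-related.
So F validates K, T, KTB, S5. The strongest is S5.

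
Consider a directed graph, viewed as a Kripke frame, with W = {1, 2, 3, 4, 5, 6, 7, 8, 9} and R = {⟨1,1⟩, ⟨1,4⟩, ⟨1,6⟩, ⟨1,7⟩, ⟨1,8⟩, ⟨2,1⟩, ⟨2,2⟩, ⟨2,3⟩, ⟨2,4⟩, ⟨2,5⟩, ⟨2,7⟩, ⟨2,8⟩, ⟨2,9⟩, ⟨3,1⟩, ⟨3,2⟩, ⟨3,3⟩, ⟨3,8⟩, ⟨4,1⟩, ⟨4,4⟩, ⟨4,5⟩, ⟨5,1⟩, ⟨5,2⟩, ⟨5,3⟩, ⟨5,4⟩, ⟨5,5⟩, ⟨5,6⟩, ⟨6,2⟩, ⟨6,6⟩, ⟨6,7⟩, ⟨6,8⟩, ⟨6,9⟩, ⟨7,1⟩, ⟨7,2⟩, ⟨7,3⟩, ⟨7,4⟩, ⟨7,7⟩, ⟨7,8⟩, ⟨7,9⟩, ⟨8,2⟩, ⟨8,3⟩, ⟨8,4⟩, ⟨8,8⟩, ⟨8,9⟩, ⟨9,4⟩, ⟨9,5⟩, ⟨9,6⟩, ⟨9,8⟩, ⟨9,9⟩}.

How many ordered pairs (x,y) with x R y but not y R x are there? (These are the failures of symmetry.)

19

Enumerating: (1,6), (1,8), (2,1), (2,4), (2,9), (3,1), (5,1), (5,3), (5,6), (6,2), (6,7), (6,8), … and 7 more.
Total: 19.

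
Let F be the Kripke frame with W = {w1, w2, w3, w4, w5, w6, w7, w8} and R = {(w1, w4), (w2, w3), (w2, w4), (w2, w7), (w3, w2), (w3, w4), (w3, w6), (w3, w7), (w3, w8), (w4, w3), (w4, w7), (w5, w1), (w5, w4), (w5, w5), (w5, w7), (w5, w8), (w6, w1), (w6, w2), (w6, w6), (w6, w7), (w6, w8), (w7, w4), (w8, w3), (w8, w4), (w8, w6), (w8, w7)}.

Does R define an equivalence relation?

Reflexive: no — w1 is not related to itself.
Symmetric: no — w1 R w4 but not w4 R w1.
Transitive: no — w1 R w4 and w4 R w3, but not w1 R w3.
So R is not an equivalence relation.

No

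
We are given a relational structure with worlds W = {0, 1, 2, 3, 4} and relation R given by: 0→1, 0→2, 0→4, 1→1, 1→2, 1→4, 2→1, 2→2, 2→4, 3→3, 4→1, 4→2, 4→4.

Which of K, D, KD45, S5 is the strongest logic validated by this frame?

Serial (axiom D): yes — every world has a successor (e.g. 0 R 1).
Euclidean (axiom 5): yes — any two successors of a common world are R-related.
Transitive (axiom 4): yes — every two-step R-path is closed by a direct edge.
Reflexive (axiom T): no — 0 is not related to itself.
So F validates K, D, KD45; S5 would additionally require R to be reflexive. The strongest is KD45.

KD45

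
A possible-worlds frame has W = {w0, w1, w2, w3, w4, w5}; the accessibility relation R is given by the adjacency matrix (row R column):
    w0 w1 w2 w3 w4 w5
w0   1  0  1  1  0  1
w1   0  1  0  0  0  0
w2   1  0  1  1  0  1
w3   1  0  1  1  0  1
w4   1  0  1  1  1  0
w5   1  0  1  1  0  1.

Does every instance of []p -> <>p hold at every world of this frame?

By correspondence theory, D is valid on a frame iff R is serial.
Serial: yes — every world has a successor (e.g. w0 R w0).

Yes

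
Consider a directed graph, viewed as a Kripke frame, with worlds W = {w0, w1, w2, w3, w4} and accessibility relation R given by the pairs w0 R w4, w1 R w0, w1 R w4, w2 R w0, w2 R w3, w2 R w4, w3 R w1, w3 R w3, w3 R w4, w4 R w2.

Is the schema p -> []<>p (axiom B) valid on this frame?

No

By correspondence theory, B is valid on a frame iff R is symmetric.
Symmetric: no — w0 R w4 but not w4 R w0.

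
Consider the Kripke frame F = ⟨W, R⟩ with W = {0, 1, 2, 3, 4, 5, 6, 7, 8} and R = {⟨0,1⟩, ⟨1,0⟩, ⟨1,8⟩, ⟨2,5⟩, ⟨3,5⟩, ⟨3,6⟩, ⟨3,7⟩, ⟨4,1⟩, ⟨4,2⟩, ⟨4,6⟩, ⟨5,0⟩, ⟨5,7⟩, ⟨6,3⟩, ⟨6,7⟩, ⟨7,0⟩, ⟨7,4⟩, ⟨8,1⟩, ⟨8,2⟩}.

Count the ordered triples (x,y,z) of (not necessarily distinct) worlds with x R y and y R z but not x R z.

Enumerating: (0,1,0), (0,1,8), (1,0,1), (1,8,1), (1,8,2), (2,5,0), (2,5,7), (3,5,0), (3,6,3), (3,7,0), (3,7,4), (4,1,0), … and 17 more.
Total: 29.

29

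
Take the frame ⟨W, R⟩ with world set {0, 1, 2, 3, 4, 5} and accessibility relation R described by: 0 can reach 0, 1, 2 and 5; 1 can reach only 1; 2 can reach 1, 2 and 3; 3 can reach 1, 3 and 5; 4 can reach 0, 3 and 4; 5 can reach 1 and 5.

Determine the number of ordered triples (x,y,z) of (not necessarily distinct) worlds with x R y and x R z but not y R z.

Enumerating: (0,1,0), (0,1,2), (0,1,5), (0,2,0), (0,2,5), (0,5,0), (0,5,2), (2,1,2), (2,1,3), (2,3,2), (3,1,3), (3,1,5), (3,5,3), (4,0,3), (4,0,4), (4,3,0), (4,3,4), (5,1,5).

18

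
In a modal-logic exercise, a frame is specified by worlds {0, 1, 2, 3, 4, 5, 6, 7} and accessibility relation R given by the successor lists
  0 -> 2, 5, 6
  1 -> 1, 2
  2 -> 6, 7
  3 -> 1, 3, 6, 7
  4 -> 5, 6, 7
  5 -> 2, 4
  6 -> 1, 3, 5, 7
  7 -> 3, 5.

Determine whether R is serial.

Serial: yes — every world has a successor (e.g. 0 R 2).

Yes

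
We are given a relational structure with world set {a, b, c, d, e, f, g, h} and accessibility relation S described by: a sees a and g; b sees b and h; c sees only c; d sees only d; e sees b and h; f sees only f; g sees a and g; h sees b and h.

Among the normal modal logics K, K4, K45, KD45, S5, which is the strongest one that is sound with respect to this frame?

Transitive (axiom 4): yes — every two-step S-path is closed by a direct edge.
Euclidean (axiom 5): yes — any two successors of a common world are S-related.
Serial (axiom D): yes — every world has a successor (e.g. a S a).
Reflexive (axiom T): no — e is not related to itself.
So F validates K, K4, K45, KD45; S5 would additionally require S to be reflexive. The strongest is KD45.

KD45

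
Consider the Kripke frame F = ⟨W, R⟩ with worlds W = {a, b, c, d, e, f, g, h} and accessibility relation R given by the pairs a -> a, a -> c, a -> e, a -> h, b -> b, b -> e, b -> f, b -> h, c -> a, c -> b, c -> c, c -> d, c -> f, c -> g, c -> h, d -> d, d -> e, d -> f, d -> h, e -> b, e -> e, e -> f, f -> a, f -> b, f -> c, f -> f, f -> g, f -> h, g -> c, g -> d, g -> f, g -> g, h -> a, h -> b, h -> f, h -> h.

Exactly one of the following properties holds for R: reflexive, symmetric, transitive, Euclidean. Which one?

Reflexive: yes — every world is R-related to itself.
Symmetric: no — a R e but not e R a.
Transitive: no — a R c and c R b, but not a R b.
Euclidean: no — a R c and a R e, but not c R e.
Only reflexive holds.

reflexive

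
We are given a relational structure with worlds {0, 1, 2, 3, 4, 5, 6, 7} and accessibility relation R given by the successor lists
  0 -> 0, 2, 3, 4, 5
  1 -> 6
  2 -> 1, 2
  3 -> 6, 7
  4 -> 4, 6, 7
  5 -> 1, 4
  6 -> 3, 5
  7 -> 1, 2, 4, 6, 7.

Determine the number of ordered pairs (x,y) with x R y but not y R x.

14

Enumerating: (0,2), (0,3), (0,4), (0,5), (1,6), (2,1), (3,7), (4,6), (5,1), (5,4), (6,5), (7,1), (7,2), (7,6).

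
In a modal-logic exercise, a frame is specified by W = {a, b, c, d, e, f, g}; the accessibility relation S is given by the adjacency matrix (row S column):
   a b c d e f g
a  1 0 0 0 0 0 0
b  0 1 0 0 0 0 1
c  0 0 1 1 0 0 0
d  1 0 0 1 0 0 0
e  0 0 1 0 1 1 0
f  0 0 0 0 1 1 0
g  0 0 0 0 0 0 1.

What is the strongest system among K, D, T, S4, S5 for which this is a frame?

T

Serial (axiom D): yes — every world has a successor (e.g. a S a).
Reflexive (axiom T): yes — every world is S-related to itself.
Transitive (axiom 4): no — c S d and d S a, but not c S a.
Euclidean (axiom 5): no — e S c and e S f, but not c S f.
So F validates K, D, T; S4 would additionally require S to be transitive. The strongest is T.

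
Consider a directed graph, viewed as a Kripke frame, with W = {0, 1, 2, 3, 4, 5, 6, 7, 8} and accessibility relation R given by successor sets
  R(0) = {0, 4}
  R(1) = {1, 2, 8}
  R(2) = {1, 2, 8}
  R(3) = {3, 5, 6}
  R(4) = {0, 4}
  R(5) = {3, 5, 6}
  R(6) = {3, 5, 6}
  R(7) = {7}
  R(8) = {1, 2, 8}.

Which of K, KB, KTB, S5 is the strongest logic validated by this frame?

Symmetric (axiom B): yes — every pair in R has its reverse in R.
Reflexive (axiom T): yes — every world is R-related to itself.
Euclidean (axiom 5): yes — any two successors of a common world are R-related.
So F validates K, KB, KTB, S5. The strongest is S5.

S5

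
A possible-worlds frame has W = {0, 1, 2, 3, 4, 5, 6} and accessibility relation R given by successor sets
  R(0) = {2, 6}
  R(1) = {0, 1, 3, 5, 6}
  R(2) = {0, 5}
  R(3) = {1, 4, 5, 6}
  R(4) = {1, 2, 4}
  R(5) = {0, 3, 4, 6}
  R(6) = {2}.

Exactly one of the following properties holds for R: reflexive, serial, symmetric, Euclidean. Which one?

serial

Reflexive: no — 0 is not related to itself.
Serial: yes — every world has a successor (e.g. 0 R 2).
Symmetric: no — 0 R 6 but not 6 R 0.
Euclidean: no — 0 R 2 and 0 R 6, but not 2 R 6.
Only serial holds.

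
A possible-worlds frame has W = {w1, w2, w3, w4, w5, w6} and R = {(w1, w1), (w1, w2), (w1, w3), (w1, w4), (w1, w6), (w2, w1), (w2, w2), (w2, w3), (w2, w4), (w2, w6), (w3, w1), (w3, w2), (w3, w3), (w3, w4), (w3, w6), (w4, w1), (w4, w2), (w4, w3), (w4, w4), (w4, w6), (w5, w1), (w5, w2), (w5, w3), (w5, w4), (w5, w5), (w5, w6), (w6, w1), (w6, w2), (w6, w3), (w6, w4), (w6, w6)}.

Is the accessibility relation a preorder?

Yes

Reflexive: yes — every world is R-related to itself.
Transitive: yes — every two-step R-path is closed by a direct edge.
So R is a preorder.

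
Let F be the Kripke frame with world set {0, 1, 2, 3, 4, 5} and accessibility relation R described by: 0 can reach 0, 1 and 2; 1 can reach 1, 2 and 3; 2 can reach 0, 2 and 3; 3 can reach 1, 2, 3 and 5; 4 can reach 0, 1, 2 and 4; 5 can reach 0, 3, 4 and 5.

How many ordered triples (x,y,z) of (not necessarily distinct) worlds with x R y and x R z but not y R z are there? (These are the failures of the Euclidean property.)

Enumerating: (0,1,0), (0,2,1), (1,2,1), (2,0,3), (2,3,0), (3,1,5), (3,2,1), (3,2,5), (3,5,1), (3,5,2), (4,0,4), (4,1,0), … and 10 more.
Total: 22.

22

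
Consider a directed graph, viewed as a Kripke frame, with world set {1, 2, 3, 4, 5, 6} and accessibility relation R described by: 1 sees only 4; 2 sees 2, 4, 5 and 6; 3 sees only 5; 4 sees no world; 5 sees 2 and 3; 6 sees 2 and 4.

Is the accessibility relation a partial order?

Reflexive: no — 1 is not related to itself.
Transitive: no — 2 R 5 and 5 R 3, but not 2 R 3.
Antisymmetric: no — 2 R 5 and 5 R 2 with 2 ≠ 5.
So R is not a partial order.

No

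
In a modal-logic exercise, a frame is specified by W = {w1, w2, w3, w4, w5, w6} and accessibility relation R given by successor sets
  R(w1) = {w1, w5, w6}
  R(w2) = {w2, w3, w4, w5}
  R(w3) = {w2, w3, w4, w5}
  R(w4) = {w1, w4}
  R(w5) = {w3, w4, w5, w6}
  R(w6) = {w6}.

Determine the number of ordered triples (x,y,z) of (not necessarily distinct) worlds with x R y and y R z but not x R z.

Enumerating: (w1,w5,w3), (w1,w5,w4), (w2,w4,w1), (w2,w5,w6), (w3,w4,w1), (w3,w5,w6), (w4,w1,w5), (w4,w1,w6), (w5,w3,w2), (w5,w4,w1).

10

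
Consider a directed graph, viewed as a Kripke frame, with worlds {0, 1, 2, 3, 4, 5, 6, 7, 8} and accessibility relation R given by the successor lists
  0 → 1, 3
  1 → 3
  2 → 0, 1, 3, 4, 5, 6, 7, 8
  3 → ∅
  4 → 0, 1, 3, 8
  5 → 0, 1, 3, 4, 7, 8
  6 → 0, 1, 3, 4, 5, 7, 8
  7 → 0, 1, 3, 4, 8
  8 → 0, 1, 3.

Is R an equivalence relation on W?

No

Reflexive: no — 0 is not related to itself.
Symmetric: no — 0 R 1 but not 1 R 0.
Transitive: yes — every two-step R-path is closed by a direct edge.
So R is not an equivalence relation.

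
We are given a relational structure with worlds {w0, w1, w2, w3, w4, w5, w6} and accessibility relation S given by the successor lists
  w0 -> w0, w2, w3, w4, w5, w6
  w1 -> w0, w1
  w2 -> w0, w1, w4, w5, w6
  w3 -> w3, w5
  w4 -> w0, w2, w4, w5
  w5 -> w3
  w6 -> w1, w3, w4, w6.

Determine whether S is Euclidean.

Euclidean: no — w0 S w2 and w0 S w3, but not w2 S w3.

No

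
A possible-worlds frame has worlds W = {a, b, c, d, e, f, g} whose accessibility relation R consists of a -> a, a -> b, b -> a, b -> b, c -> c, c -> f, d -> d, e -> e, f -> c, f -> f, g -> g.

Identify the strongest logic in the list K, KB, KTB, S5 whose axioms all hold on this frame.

Symmetric (axiom B): yes — every pair in R has its reverse in R.
Reflexive (axiom T): yes — every world is R-related to itself.
Euclidean (axiom 5): yes — any two successors of a common world are R-related.
So F validates K, KB, KTB, S5. The strongest is S5.

S5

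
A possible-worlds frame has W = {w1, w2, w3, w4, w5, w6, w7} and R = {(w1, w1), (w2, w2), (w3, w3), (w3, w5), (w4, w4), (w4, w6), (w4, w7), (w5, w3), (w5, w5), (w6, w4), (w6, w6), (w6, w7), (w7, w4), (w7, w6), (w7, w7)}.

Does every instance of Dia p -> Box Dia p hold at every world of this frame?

Yes

Axiom 5 corresponds to the accessibility relation being Euclidean.
Euclidean: yes — any two successors of a common world are R-related.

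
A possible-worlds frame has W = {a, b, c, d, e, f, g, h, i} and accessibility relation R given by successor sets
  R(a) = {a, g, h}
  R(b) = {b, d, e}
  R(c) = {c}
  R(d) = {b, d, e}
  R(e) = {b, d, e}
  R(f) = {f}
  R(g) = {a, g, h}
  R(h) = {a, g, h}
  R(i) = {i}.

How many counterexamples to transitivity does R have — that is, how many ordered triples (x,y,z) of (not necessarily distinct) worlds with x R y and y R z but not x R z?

0

R is transitive; there are no such tuples.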